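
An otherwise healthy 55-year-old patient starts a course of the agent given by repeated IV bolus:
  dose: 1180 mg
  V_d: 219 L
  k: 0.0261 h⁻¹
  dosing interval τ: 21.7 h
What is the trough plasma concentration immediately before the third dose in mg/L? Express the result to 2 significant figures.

C₀ per dose = Dose / Vd = 1180 / 219 = 5.388 mg/L
Fraction remaining after one interval: r = e^(−kτ) = e^(−0.02610 × 21.7) = 0.5676
Before dose 3, 2 doses have been given (aged 1τ, 2τ).
C_trough = C₀ × (r + r²) = 5.388 × (0.5676 + 0.3222) = 4.794 mg/L

4.8 mg/L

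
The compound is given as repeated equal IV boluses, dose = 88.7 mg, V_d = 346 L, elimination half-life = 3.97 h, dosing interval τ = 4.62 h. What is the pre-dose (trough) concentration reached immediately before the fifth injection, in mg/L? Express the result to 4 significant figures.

C₀ per dose = Dose / Vd = 88.7 / 346 = 0.2564 mg/L
k = ln2 / t½ = 0.693147 / 3.97 = 0.1746 h⁻¹
Fraction remaining after one interval: r = e^(−kτ) = e^(−0.1746 × 4.62) = 0.4463
Before dose 5, 4 doses have been given (aged 1τ, 2τ, 3τ, 4τ).
C_trough = C₀ × (r + r² + … + r^4) = C₀ × r(1−r^4)/(1−r)
        = 0.2564 × 0.4463 × (1 − 0.03967) / (1 − 0.4463) = 0.1985 mg/L

0.1985 mg/L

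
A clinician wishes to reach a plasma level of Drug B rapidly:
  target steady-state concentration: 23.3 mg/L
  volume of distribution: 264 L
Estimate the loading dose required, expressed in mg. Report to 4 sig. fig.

6151 mg

LD = Css × Vd = 23.3 × 264 = 6151 mg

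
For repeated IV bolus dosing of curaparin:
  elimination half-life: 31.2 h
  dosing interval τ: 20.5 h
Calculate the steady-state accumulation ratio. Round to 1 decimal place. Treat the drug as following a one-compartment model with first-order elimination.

2.7

k = ln2 / t½ = 0.693147 / 31.2 = 0.02222 h⁻¹
e^(−kτ) = e^(−0.02222 × 20.5) = 0.6341
Accumulation ratio R = 1 / (1 − e^(−kτ)) = 1 / (1 − 0.6341) = 2.733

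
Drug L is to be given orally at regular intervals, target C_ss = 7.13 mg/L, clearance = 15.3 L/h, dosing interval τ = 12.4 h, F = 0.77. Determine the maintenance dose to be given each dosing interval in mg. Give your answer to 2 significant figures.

1800 mg

At steady state, F × (Dose/τ) = Css × CL.
Dose = Css × CL × τ / F = 7.13 × 15.30 × 12.4 / 0.77 = 1757 mg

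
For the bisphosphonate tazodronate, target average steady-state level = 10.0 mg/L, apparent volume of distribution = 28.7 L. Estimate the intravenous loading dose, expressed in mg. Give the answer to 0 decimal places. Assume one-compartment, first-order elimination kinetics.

LD = Css × Vd = 10.0 × 28.7 = 287.0 mg

287 mg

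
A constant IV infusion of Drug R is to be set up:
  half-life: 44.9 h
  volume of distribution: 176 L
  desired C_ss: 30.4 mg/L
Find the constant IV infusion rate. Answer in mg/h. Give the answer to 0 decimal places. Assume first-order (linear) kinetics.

k = ln2 / t½ = 0.693147 / 44.9 = 0.01544 h⁻¹
CL = k × Vd = 0.01544 × 176 = 2.717 L/h
At steady state, infusion rate R₀ = Css × CL = 30.4 × 2.717 = 82.60 mg/h

83 mg/h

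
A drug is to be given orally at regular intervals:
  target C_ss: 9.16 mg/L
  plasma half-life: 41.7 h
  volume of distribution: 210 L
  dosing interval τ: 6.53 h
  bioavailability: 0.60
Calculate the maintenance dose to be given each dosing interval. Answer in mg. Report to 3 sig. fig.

348 mg

k = ln2 / t½ = 0.693147 / 41.7 = 0.01662 h⁻¹
CL = k × Vd = 0.01662 × 210 = 3.490 L/h
At steady state, F × (Dose/τ) = Css × CL.
Dose = Css × CL × τ / F = 9.16 × 3.490 × 6.53 / 0.60 = 347.9 mg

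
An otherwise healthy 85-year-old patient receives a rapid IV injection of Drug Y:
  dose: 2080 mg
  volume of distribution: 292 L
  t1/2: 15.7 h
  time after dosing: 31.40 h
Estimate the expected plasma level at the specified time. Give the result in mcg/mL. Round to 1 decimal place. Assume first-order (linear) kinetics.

C₀ = Dose / Vd = 2080 / 292 = 7.123 mg/L
k = ln2 / t½ = 0.693147 / 15.7 = 0.04415 h⁻¹
t / t½ = 31.40 / 15.7 = 2 half-lives
C = C₀ × (1/2)^2 = 7.123 × 0.2500 = 1.781 mg/L
(1.781 mg/L = 1.781 mcg/mL)

1.8 mcg/mL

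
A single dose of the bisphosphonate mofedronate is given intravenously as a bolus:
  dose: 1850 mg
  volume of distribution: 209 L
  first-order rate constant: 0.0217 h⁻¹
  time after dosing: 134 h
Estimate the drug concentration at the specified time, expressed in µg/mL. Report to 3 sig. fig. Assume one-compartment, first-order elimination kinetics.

0.483 µg/mL

C₀ = Dose / Vd = 1850 / 209 = 8.852 mg/L
C = C₀ · e^(−k·t) = 8.852 × e^(−0.02170 × 134)
  = 8.852 × 0.05460 = 0.4833 mg/L
(0.4833 mg/L = 0.4833 µg/mL)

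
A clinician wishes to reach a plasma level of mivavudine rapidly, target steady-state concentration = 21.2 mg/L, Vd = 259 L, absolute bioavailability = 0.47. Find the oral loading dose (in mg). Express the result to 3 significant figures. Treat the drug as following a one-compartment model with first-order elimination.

LD = Css × Vd / F = 21.2 × 259 / 0.47 = 11680 mg

11700 mg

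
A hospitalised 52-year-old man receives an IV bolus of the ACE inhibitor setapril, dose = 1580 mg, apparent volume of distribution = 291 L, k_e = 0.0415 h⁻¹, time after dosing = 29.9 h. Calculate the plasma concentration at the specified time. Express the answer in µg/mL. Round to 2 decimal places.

1.57 µg/mL

C₀ = Dose / Vd = 1580 / 291 = 5.430 mg/L
C = C₀ · e^(−k·t) = 5.430 × e^(−0.04150 × 29.9)
  = 5.430 × 0.2891 = 1.570 mg/L
(1.570 mg/L = 1.570 µg/mL)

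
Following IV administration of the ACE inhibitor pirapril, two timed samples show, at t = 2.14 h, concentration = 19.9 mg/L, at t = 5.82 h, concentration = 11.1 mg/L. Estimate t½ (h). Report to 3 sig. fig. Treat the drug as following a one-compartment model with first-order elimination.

4.37 h

k = ln(C₁/C₂) / (t₂ − t₁) = ln(19.9/11.1) / (5.82 − 2.14)
  = 0.5838 / 3.680 = 0.1586 h⁻¹
t½ = ln2 / k = 0.693147 / 0.1586 = 4.370 h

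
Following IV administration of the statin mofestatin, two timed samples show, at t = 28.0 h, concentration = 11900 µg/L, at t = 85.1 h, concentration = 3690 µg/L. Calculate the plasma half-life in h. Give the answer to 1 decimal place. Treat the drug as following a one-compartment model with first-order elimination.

k = ln(C₁/C₂) / (t₂ − t₁) = ln(11900/3690) / (85.1 − 28.0)
  = 1.171 / 57.10 = 0.02051 h⁻¹
t½ = ln2 / k = 0.693147 / 0.02051 = 33.80 h

33.8 h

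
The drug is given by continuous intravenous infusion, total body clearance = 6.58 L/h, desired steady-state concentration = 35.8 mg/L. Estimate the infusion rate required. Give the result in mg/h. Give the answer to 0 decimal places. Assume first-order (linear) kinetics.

236 mg/h

At steady state, infusion rate R₀ = Css × CL = 35.8 × 6.580 = 235.6 mg/h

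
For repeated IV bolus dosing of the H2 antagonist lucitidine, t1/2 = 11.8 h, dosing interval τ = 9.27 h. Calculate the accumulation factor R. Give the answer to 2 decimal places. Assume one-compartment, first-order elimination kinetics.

2.38

k = ln2 / t½ = 0.693147 / 11.8 = 0.05874 h⁻¹
e^(−kτ) = e^(−0.05874 × 9.27) = 0.5801
Accumulation ratio R = 1 / (1 − e^(−kτ)) = 1 / (1 − 0.5801) = 2.382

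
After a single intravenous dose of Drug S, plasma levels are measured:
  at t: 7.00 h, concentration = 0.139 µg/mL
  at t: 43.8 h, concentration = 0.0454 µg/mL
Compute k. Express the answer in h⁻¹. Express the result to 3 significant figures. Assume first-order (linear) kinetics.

0.0304 h⁻¹

k = ln(C₁/C₂) / (t₂ − t₁) = ln(0.139/0.0454) / (43.8 − 7.00)
  = 1.119 / 36.80 = 0.03041 h⁻¹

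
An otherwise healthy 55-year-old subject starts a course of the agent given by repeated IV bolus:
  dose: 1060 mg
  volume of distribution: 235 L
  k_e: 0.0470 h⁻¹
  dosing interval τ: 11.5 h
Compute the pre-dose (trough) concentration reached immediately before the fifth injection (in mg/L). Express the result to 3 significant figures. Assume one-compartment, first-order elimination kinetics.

C₀ per dose = Dose / Vd = 1060 / 235 = 4.511 mg/L
Fraction remaining after one interval: r = e^(−kτ) = e^(−0.04700 × 11.5) = 0.5825
Before dose 5, 4 doses have been given (aged 1τ, 2τ, 3τ, 4τ).
C_trough = C₀ × (r + r² + … + r^4) = C₀ × r(1−r^4)/(1−r)
        = 4.511 × 0.5825 × (1 − 0.1151) / (1 − 0.5825) = 5.569 mg/L

5.57 mg/L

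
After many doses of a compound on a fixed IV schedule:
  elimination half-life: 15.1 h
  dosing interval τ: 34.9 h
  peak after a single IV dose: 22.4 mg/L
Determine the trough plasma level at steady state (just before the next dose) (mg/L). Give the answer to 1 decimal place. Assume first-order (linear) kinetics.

5.7 mg/L

k = ln2 / t½ = 0.693147 / 15.1 = 0.04590 h⁻¹
e^(−kτ) = e^(−0.04590 × 34.9) = 0.2015
Accumulation ratio R = 1 / (1 − e^(−kτ)) = 1 / (1 − 0.2015) = 1.252
Steady-state trough = C₀ × R × e^(−kτ) = 22.4 × 1.252 × 0.2015 = 5.651 mg/L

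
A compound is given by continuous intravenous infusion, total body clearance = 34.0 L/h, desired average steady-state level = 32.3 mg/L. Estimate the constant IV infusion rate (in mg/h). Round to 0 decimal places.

1098 mg/h

At steady state, infusion rate R₀ = Css × CL = 32.3 × 34.00 = 1098 mg/h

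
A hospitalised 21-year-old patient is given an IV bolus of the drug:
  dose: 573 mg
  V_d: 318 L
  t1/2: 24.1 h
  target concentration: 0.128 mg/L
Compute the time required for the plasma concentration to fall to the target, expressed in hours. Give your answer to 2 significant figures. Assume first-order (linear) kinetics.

92 h

C₀ = Dose / Vd = 573.0 / 318 = 1.802 mg/L
k = ln2 / t½ = 0.693147 / 24.1 = 0.02876 h⁻¹
t = ln(C₀ / C) / k = ln(1.802 / 0.128) / 0.02876
  = ln(14.08) / 0.02876 = 2.645 / 0.02876 = 91.97 h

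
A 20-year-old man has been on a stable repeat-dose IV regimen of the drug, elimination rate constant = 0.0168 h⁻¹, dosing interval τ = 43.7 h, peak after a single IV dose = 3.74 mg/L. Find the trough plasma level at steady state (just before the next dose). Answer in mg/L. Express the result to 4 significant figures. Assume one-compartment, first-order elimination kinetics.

3.451 mg/L

e^(−kτ) = e^(−0.01680 × 43.7) = 0.4799
Accumulation ratio R = 1 / (1 − e^(−kτ)) = 1 / (1 − 0.4799) = 1.923
Steady-state trough = C₀ × R × e^(−kτ) = 3.74 × 1.923 × 0.4799 = 3.451 mg/L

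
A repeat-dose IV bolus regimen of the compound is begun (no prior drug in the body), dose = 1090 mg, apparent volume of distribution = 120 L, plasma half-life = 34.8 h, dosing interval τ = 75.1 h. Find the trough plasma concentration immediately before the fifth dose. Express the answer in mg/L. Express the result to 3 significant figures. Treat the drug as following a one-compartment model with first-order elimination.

C₀ per dose = Dose / Vd = 1090 / 120 = 9.083 mg/L
k = ln2 / t½ = 0.693147 / 34.8 = 0.01992 h⁻¹
Fraction remaining after one interval: r = e^(−kτ) = e^(−0.01992 × 75.1) = 0.2240
Before dose 5, 4 doses have been given (aged 1τ, 2τ, 3τ, 4τ).
C_trough = C₀ × (r + r² + … + r^4) = C₀ × r(1−r^4)/(1−r)
        = 9.083 × 0.2240 × (1 − 0.002518) / (1 − 0.2240) = 2.615 mg/L

2.62 mg/L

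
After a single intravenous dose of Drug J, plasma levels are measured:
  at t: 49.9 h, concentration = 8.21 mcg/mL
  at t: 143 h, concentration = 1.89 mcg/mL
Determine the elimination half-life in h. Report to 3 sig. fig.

k = ln(C₁/C₂) / (t₂ − t₁) = ln(8.21/1.89) / (143 − 49.9)
  = 1.469 / 93.10 = 0.01578 h⁻¹
t½ = ln2 / k = 0.693147 / 0.01578 = 43.93 h

43.9 h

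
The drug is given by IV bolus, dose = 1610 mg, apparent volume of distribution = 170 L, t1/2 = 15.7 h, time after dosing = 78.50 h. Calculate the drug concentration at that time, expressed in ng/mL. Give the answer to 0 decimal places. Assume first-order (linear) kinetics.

296 ng/mL

C₀ = Dose / Vd = 1610 / 170 = 9.471 mg/L
k = ln2 / t½ = 0.693147 / 15.7 = 0.04415 h⁻¹
t / t½ = 78.50 / 15.7 = 5 half-lives
C = C₀ × (1/2)^5 = 9.471 × 0.03125 = 0.2960 mg/L
Convert: 0.2960 mg/L × 1000 = 296.0 ng/mL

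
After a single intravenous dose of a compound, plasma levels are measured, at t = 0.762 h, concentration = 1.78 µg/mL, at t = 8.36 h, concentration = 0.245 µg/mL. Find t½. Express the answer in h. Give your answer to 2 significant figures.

2.7 h

k = ln(C₁/C₂) / (t₂ − t₁) = ln(1.78/0.245) / (8.36 − 0.762)
  = 1.983 / 7.598 = 0.2610 h⁻¹
t½ = ln2 / k = 0.693147 / 0.2610 = 2.656 h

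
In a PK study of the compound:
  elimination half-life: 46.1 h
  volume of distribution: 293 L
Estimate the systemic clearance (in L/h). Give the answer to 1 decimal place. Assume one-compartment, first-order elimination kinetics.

4.4 L/h

k = ln2 / t½ = 0.693147 / 46.1 = 0.01504 h⁻¹
CL = k × Vd = 0.01504 × 293 = 4.407 L/h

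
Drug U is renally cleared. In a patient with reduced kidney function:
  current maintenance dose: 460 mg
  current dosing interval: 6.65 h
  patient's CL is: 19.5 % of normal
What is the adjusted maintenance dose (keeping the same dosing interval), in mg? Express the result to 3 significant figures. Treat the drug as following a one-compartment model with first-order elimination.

89.7 mg

To keep the same average steady-state level, dosing rate must scale with clearance.
CL ratio = 19.5 / 100 = 0.1950
New dose (same interval) = 460 × 0.1950 = 89.70 mg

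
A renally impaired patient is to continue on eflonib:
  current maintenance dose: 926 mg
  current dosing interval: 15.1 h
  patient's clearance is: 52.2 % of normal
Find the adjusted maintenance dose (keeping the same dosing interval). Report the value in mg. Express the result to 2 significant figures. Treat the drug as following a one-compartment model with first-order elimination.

To keep the same average steady-state level, dosing rate must scale with clearance.
CL ratio = 52.2 / 100 = 0.5220
New dose (same interval) = 926 × 0.5220 = 483.4 mg

480 mg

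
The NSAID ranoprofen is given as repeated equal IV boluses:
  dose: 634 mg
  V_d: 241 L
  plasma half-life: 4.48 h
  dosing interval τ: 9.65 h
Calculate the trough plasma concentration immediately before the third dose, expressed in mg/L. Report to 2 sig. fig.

C₀ per dose = Dose / Vd = 634 / 241 = 2.631 mg/L
k = ln2 / t½ = 0.693147 / 4.48 = 0.1547 h⁻¹
Fraction remaining after one interval: r = e^(−kτ) = e^(−0.1547 × 9.65) = 0.2247
Before dose 3, 2 doses have been given (aged 1τ, 2τ).
C_trough = C₀ × (r + r²) = 2.631 × (0.2247 + 0.05049) = 0.7240 mg/L

0.72 mg/L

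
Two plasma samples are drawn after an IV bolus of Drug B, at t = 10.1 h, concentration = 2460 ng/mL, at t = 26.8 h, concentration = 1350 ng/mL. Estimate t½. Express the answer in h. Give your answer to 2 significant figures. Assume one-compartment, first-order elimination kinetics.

k = ln(C₁/C₂) / (t₂ − t₁) = ln(2460/1350) / (26.8 − 10.1)
  = 0.6001 / 16.70 = 0.03593 h⁻¹
t½ = ln2 / k = 0.693147 / 0.03593 = 19.29 h

19 h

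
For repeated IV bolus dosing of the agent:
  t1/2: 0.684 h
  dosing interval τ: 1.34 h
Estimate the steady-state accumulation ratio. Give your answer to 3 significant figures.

k = ln2 / t½ = 0.693147 / 0.684 = 1.013 h⁻¹
e^(−kτ) = e^(−1.013 × 1.34) = 0.2573
Accumulation ratio R = 1 / (1 − e^(−kτ)) = 1 / (1 − 0.2573) = 1.346

1.35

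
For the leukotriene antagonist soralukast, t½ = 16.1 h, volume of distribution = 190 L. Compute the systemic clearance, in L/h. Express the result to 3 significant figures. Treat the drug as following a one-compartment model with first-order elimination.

k = ln2 / t½ = 0.693147 / 16.1 = 0.04305 h⁻¹
CL = k × Vd = 0.04305 × 190 = 8.180 L/h

8.18 L/h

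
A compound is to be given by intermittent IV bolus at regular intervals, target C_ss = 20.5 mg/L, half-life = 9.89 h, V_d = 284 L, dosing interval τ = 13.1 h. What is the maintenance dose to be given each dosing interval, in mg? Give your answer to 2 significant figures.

5300 mg

k = ln2 / t½ = 0.693147 / 9.89 = 0.07009 h⁻¹
CL = k × Vd = 0.07009 × 284 = 19.91 L/h
At steady state, Dose/τ = Css × CL.
Dose = Css × CL × τ = 20.5 × 19.91 × 13.1 = 5347 mg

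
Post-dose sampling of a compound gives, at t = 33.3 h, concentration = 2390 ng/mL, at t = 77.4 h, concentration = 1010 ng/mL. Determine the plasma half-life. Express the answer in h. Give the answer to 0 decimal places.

k = ln(C₁/C₂) / (t₂ − t₁) = ln(2390/1010) / (77.4 − 33.3)
  = 0.8613 / 44.10 = 0.01953 h⁻¹
t½ = ln2 / k = 0.693147 / 0.01953 = 35.49 h

35 h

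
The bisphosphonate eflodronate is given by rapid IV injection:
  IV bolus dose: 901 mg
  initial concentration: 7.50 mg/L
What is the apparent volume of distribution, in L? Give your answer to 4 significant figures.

120.1 L

Vd = Dose / C₀ = 901.0 / 7.50 = 120.1 L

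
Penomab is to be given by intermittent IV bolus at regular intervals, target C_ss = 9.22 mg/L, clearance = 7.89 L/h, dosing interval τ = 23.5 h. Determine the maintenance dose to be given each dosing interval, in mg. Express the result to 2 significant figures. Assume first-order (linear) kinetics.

1700 mg

At steady state, Dose/τ = Css × CL.
Dose = Css × CL × τ = 9.22 × 7.890 × 23.5 = 1710 mg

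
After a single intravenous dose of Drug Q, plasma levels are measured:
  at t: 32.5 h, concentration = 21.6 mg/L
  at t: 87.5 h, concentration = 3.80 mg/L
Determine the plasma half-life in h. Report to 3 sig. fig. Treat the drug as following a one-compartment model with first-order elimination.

21.9 h

k = ln(C₁/C₂) / (t₂ − t₁) = ln(21.6/3.80) / (87.5 − 32.5)
  = 1.738 / 55.00 = 0.03160 h⁻¹
t½ = ln2 / k = 0.693147 / 0.03160 = 21.94 h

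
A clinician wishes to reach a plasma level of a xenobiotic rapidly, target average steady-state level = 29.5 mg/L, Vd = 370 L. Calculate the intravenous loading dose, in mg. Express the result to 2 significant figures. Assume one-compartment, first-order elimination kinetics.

LD = Css × Vd = 29.5 × 370 = 10920 mg

11000 mg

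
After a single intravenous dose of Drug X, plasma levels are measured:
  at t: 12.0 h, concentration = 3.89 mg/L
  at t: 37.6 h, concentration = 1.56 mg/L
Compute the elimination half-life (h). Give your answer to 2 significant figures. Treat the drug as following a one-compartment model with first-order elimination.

19 h

k = ln(C₁/C₂) / (t₂ − t₁) = ln(3.89/1.56) / (37.6 − 12.0)
  = 0.9137 / 25.60 = 0.03569 h⁻¹
t½ = ln2 / k = 0.693147 / 0.03569 = 19.42 h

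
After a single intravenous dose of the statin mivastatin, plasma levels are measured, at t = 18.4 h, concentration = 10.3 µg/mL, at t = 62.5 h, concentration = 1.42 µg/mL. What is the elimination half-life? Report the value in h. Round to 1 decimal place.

15.4 h

k = ln(C₁/C₂) / (t₂ − t₁) = ln(10.3/1.42) / (62.5 − 18.4)
  = 1.981 / 44.10 = 0.04492 h⁻¹
t½ = ln2 / k = 0.693147 / 0.04492 = 15.43 h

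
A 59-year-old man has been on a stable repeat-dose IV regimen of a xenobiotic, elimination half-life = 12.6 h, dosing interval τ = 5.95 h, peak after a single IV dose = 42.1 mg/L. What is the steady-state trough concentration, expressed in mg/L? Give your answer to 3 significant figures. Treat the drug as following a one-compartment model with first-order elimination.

109 mg/L

k = ln2 / t½ = 0.693147 / 12.6 = 0.05501 h⁻¹
e^(−kτ) = e^(−0.05501 × 5.95) = 0.7209
Accumulation ratio R = 1 / (1 − e^(−kτ)) = 1 / (1 − 0.7209) = 3.583
Steady-state trough = C₀ × R × e^(−kτ) = 42.1 × 3.583 × 0.7209 = 108.7 mg/L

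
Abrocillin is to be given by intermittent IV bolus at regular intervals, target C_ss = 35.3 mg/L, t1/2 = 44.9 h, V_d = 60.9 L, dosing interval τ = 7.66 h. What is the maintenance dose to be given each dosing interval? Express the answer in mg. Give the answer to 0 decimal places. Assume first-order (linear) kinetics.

k = ln2 / t½ = 0.693147 / 44.9 = 0.01544 h⁻¹
CL = k × Vd = 0.01544 × 60.9 = 0.9403 L/h
At steady state, Dose/τ = Css × CL.
Dose = Css × CL × τ = 35.3 × 0.9403 × 7.66 = 254.3 mg

254 mg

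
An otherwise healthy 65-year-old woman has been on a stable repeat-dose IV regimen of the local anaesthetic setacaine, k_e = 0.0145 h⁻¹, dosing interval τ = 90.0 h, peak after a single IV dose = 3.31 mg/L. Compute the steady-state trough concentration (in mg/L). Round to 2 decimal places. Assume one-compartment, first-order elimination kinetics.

1.23 mg/L

e^(−kτ) = e^(−0.01450 × 90.0) = 0.2712
Accumulation ratio R = 1 / (1 − e^(−kτ)) = 1 / (1 − 0.2712) = 1.372
Steady-state trough = C₀ × R × e^(−kτ) = 3.31 × 1.372 × 0.2712 = 1.232 mg/L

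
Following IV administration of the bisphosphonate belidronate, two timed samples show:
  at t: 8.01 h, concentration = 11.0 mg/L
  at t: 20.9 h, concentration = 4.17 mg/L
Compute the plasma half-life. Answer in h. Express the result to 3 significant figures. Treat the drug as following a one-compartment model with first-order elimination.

k = ln(C₁/C₂) / (t₂ − t₁) = ln(11.0/4.17) / (20.9 − 8.01)
  = 0.9700 / 12.89 = 0.07525 h⁻¹
t½ = ln2 / k = 0.693147 / 0.07525 = 9.211 h

9.21 h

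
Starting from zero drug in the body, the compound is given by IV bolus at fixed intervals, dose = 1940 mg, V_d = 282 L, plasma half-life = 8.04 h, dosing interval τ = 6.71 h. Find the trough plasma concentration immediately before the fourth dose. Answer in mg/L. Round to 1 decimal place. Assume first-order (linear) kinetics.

7.2 mg/L

C₀ per dose = Dose / Vd = 1940 / 282 = 6.879 mg/L
k = ln2 / t½ = 0.693147 / 8.04 = 0.08621 h⁻¹
Fraction remaining after one interval: r = e^(−kτ) = e^(−0.08621 × 6.71) = 0.5608
Before dose 4, 3 doses have been given (aged 1τ, 2τ, 3τ).
C_trough = C₀ × (r + r² + … + r^3) = C₀ × r(1−r^3)/(1−r)
        = 6.879 × 0.5608 × (1 − 0.1764) / (1 − 0.5608) = 7.234 mg/L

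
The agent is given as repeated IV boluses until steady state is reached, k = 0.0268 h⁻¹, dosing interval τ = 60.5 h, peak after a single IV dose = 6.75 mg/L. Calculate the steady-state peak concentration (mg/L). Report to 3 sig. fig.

e^(−kτ) = e^(−0.02680 × 60.5) = 0.1976
Accumulation ratio R = 1 / (1 − e^(−kτ)) = 1 / (1 − 0.1976) = 1.246
Steady-state peak = C₀ × R = 6.75 × 1.246 = 8.411 mg/L

8.41 mg/L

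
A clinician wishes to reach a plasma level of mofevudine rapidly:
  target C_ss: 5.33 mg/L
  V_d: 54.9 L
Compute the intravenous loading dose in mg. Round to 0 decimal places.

293 mg

LD = Css × Vd = 5.33 × 54.9 = 292.6 mg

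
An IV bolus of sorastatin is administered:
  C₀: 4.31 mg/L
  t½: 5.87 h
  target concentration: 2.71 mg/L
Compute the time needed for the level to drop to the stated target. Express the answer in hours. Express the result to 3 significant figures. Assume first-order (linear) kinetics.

3.93 h

k = ln2 / t½ = 0.693147 / 5.87 = 0.1181 h⁻¹
t = ln(C₀ / C) / k = ln(4.310 / 2.71) / 0.1181
  = ln(1.590) / 0.1181 = 0.4637 / 0.1181 = 3.926 h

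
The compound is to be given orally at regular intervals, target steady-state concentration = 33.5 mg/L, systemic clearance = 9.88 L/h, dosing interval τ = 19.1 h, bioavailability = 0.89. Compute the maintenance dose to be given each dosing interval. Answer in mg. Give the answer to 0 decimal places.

7103 mg

At steady state, F × (Dose/τ) = Css × CL.
Dose = Css × CL × τ / F = 33.5 × 9.880 × 19.1 / 0.89 = 7103 mg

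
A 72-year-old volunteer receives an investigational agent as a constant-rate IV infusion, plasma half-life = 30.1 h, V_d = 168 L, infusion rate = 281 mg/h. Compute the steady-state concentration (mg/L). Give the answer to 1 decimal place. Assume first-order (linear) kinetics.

72.6 mg/L

k = ln2 / t½ = 0.693147 / 30.1 = 0.02303 h⁻¹
CL = k × Vd = 0.02303 × 168 = 3.869 L/h
At steady state Css = R₀ / CL = 281 / 3.869 = 72.63 mg/L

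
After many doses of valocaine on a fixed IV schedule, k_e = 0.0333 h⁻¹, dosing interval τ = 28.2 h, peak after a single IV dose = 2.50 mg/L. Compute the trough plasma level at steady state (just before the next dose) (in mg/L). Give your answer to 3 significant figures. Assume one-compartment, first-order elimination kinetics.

e^(−kτ) = e^(−0.03330 × 28.2) = 0.3910
Accumulation ratio R = 1 / (1 − e^(−kτ)) = 1 / (1 − 0.3910) = 1.642
Steady-state trough = C₀ × R × e^(−kτ) = 2.50 × 1.642 × 0.3910 = 1.605 mg/L

1.61 mg/L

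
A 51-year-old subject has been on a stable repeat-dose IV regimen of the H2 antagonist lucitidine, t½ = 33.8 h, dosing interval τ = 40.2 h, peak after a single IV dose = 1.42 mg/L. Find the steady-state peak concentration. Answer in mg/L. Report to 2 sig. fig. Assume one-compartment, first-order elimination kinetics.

2.5 mg/L

k = ln2 / t½ = 0.693147 / 33.8 = 0.02051 h⁻¹
e^(−kτ) = e^(−0.02051 × 40.2) = 0.4385
Accumulation ratio R = 1 / (1 − e^(−kτ)) = 1 / (1 − 0.4385) = 1.781
Steady-state peak = C₀ × R = 1.42 × 1.781 = 2.529 mg/L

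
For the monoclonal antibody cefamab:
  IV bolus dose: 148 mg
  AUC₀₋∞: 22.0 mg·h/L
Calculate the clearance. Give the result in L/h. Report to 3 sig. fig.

6.73 L/h

CL = Dose / AUC = 148 / 22.0 = 6.727 L/h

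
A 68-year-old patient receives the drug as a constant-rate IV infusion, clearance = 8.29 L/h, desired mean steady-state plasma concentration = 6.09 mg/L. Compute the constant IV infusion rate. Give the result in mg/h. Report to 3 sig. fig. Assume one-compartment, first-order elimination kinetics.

At steady state, infusion rate R₀ = Css × CL = 6.09 × 8.290 = 50.49 mg/h

50.5 mg/h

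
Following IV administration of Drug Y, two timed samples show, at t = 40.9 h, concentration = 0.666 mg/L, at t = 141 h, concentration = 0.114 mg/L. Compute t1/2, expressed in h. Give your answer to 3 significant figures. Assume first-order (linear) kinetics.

39.3 h

k = ln(C₁/C₂) / (t₂ − t₁) = ln(0.666/0.114) / (141 − 40.9)
  = 1.765 / 100.1 = 0.01763 h⁻¹
t½ = ln2 / k = 0.693147 / 0.01763 = 39.32 h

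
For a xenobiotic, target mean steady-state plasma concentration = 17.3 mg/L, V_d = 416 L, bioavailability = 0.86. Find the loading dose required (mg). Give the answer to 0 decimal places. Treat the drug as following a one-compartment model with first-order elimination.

8368 mg

LD = Css × Vd / F = 17.3 × 416 / 0.86 = 8368 mg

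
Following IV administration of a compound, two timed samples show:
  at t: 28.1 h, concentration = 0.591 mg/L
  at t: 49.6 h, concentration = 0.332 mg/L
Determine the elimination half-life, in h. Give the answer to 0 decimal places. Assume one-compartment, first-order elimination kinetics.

k = ln(C₁/C₂) / (t₂ − t₁) = ln(0.591/0.332) / (49.6 − 28.1)
  = 0.5767 / 21.50 = 0.02682 h⁻¹
t½ = ln2 / k = 0.693147 / 0.02682 = 25.84 h

26 h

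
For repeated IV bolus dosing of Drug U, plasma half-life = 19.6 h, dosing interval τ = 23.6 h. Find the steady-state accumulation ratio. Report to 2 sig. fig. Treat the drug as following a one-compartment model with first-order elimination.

1.8

k = ln2 / t½ = 0.693147 / 19.6 = 0.03536 h⁻¹
e^(−kτ) = e^(−0.03536 × 23.6) = 0.4341
Accumulation ratio R = 1 / (1 − e^(−kτ)) = 1 / (1 − 0.4341) = 1.767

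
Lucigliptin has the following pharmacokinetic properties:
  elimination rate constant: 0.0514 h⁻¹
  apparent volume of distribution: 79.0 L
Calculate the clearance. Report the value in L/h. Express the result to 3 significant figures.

4.06 L/h

CL = k × Vd = 0.0514 × 79.0 = 4.061 L/h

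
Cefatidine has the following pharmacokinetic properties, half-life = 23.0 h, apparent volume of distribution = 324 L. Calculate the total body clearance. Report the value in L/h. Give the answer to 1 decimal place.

9.8 L/h

k = ln2 / t½ = 0.693147 / 23.0 = 0.03014 h⁻¹
CL = k × Vd = 0.03014 × 324 = 9.765 L/h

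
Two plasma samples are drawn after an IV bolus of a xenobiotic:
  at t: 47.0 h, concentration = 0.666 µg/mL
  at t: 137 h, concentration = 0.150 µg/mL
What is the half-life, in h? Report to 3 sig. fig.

k = ln(C₁/C₂) / (t₂ − t₁) = ln(0.666/0.150) / (137 − 47.0)
  = 1.491 / 90.00 = 0.01657 h⁻¹
t½ = ln2 / k = 0.693147 / 0.01657 = 41.83 h

41.8 h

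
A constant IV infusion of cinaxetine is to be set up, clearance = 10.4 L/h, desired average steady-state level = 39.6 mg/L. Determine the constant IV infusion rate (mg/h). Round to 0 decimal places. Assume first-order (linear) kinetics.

412 mg/h

At steady state, infusion rate R₀ = Css × CL = 39.6 × 10.40 = 411.8 mg/h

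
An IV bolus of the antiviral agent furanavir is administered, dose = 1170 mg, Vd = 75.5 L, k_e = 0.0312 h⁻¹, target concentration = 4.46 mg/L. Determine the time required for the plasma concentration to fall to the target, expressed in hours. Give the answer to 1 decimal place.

C₀ = Dose / Vd = 1170 / 75.5 = 15.50 mg/L
t = ln(C₀ / C) / k = ln(15.50 / 4.46) / 0.03120
  = ln(3.475) / 0.03120 = 1.246 / 0.03120 = 39.94 h

39.9 h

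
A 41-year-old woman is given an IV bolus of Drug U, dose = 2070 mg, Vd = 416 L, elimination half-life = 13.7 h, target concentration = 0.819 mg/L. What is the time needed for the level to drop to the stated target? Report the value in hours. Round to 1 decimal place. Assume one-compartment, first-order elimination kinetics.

C₀ = Dose / Vd = 2070 / 416 = 4.976 mg/L
k = ln2 / t½ = 0.693147 / 13.7 = 0.05059 h⁻¹
t = ln(C₀ / C) / k = ln(4.976 / 0.819) / 0.05059
  = ln(6.076) / 0.05059 = 1.804 / 0.05059 = 35.66 h

35.7 h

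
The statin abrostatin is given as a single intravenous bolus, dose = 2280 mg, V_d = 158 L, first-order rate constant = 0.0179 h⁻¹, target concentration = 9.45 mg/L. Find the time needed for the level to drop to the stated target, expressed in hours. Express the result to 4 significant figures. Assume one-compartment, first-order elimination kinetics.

C₀ = Dose / Vd = 2280 / 158 = 14.43 mg/L
t = ln(C₀ / C) / k = ln(14.43 / 9.45) / 0.01790
  = ln(1.527) / 0.01790 = 0.4233 / 0.01790 = 23.65 h

23.65 h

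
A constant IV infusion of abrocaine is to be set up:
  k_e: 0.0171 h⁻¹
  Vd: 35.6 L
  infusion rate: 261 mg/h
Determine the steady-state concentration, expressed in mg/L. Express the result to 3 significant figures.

429 mg/L

CL = k × Vd = 0.01710 × 35.6 = 0.6088 L/h
At steady state Css = R₀ / CL = 261 / 0.6088 = 428.7 mg/L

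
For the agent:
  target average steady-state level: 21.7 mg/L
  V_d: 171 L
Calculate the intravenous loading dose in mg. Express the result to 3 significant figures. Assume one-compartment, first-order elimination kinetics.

3710 mg

LD = Css × Vd = 21.7 × 171 = 3711 mg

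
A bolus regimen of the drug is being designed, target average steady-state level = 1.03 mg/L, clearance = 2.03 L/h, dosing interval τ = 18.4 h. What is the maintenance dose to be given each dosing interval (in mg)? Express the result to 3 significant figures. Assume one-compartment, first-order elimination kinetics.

38.5 mg

At steady state, Dose/τ = Css × CL.
Dose = Css × CL × τ = 1.03 × 2.030 × 18.4 = 38.47 mg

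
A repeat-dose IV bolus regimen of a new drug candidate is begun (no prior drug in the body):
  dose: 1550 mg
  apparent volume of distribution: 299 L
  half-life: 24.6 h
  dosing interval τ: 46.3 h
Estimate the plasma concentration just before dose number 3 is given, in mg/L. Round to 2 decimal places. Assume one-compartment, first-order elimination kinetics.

C₀ per dose = Dose / Vd = 1550 / 299 = 5.184 mg/L
k = ln2 / t½ = 0.693147 / 24.6 = 0.02818 h⁻¹
Fraction remaining after one interval: r = e^(−kτ) = e^(−0.02818 × 46.3) = 0.2712
Before dose 3, 2 doses have been given (aged 1τ, 2τ).
C_trough = C₀ × (r + r²) = 5.184 × (0.2712 + 0.07355) = 1.787 mg/L

1.79 mg/L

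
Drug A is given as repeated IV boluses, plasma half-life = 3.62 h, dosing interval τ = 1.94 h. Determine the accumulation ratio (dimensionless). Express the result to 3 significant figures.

3.22

k = ln2 / t½ = 0.693147 / 3.62 = 0.1915 h⁻¹
e^(−kτ) = e^(−0.1915 × 1.94) = 0.6897
Accumulation ratio R = 1 / (1 − e^(−kτ)) = 1 / (1 − 0.6897) = 3.223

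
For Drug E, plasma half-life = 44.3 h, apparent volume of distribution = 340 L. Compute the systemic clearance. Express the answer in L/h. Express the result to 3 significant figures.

k = ln2 / t½ = 0.693147 / 44.3 = 0.01565 h⁻¹
CL = k × Vd = 0.01565 × 340 = 5.321 L/h

5.32 L/h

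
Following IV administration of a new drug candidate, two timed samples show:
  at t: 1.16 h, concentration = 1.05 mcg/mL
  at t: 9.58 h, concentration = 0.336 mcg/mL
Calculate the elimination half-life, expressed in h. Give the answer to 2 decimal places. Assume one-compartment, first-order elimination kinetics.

k = ln(C₁/C₂) / (t₂ − t₁) = ln(1.05/0.336) / (9.58 − 1.16)
  = 1.139 / 8.420 = 0.1353 h⁻¹
t½ = ln2 / k = 0.693147 / 0.1353 = 5.123 h

5.12 h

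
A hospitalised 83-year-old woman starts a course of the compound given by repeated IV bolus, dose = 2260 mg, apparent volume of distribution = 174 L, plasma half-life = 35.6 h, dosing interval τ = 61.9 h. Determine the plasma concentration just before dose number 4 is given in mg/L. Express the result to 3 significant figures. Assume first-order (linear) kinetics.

C₀ per dose = Dose / Vd = 2260 / 174 = 12.99 mg/L
k = ln2 / t½ = 0.693147 / 35.6 = 0.01947 h⁻¹
Fraction remaining after one interval: r = e^(−kτ) = e^(−0.01947 × 61.9) = 0.2996
Before dose 4, 3 doses have been given (aged 1τ, 2τ, 3τ).
C_trough = C₀ × (r + r² + … + r^3) = C₀ × r(1−r^3)/(1−r)
        = 12.99 × 0.2996 × (1 − 0.02689) / (1 − 0.2996) = 5.407 mg/L

5.41 mg/L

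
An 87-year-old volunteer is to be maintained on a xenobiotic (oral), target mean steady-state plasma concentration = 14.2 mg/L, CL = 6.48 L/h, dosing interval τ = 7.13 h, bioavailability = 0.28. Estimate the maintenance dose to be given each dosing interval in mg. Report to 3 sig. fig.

At steady state, F × (Dose/τ) = Css × CL.
Dose = Css × CL × τ / F = 14.2 × 6.480 × 7.13 / 0.28 = 2343 mg

2340 mg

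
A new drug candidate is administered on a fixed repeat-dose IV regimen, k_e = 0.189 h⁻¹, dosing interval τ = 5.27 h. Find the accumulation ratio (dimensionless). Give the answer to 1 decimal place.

e^(−kτ) = e^(−0.1890 × 5.27) = 0.3693
Accumulation ratio R = 1 / (1 − e^(−kτ)) = 1 / (1 − 0.3693) = 1.586

1.6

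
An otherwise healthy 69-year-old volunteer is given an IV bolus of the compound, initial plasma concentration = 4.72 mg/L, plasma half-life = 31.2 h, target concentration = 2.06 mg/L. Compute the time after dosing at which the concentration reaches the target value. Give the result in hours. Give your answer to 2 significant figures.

37 h

k = ln2 / t½ = 0.693147 / 31.2 = 0.02222 h⁻¹
t = ln(C₀ / C) / k = ln(4.720 / 2.06) / 0.02222
  = ln(2.291) / 0.02222 = 0.8290 / 0.02222 = 37.31 h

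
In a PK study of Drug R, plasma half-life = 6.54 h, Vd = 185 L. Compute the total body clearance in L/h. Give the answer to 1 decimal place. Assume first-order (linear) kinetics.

19.6 L/h

k = ln2 / t½ = 0.693147 / 6.54 = 0.1060 h⁻¹
CL = k × Vd = 0.1060 × 185 = 19.61 L/h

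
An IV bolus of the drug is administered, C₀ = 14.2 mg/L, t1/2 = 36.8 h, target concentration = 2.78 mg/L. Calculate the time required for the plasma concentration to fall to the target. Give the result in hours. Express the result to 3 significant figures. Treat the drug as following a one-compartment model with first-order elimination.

86.6 h

k = ln2 / t½ = 0.693147 / 36.8 = 0.01884 h⁻¹
t = ln(C₀ / C) / k = ln(14.20 / 2.78) / 0.01884
  = ln(5.108) / 0.01884 = 1.631 / 0.01884 = 86.57 h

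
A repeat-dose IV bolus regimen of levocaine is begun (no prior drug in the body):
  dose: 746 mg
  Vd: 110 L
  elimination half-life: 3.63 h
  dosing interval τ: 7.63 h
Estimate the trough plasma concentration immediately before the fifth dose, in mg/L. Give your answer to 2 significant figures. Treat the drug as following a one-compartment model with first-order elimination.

2.1 mg/L

C₀ per dose = Dose / Vd = 746 / 110 = 6.782 mg/L
k = ln2 / t½ = 0.693147 / 3.63 = 0.1909 h⁻¹
Fraction remaining after one interval: r = e^(−kτ) = e^(−0.1909 × 7.63) = 0.2330
Before dose 5, 4 doses have been given (aged 1τ, 2τ, 3τ, 4τ).
C_trough = C₀ × (r + r² + … + r^4) = C₀ × r(1−r^4)/(1−r)
        = 6.782 × 0.2330 × (1 − 0.002947) / (1 − 0.2330) = 2.054 mg/L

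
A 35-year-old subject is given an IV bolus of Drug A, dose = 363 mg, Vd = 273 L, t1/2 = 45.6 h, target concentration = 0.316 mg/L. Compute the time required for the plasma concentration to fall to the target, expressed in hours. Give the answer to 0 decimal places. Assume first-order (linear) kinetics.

95 h

C₀ = Dose / Vd = 363.0 / 273 = 1.330 mg/L
k = ln2 / t½ = 0.693147 / 45.6 = 0.01520 h⁻¹
t = ln(C₀ / C) / k = ln(1.330 / 0.316) / 0.01520
  = ln(4.209) / 0.01520 = 1.437 / 0.01520 = 94.54 h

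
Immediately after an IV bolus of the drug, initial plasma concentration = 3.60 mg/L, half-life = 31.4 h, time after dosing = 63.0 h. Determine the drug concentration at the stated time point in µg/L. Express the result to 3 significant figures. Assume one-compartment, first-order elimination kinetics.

k = ln2 / t½ = 0.693147 / 31.4 = 0.02207 h⁻¹
C = C₀ · e^(−k·t) = 3.600 × e^(−0.02207 × 63.0)
  = 3.600 × 0.2490 = 0.8964 mg/L
Convert: 0.8964 mg/L × 1000 = 896.4 µg/L

896 µg/L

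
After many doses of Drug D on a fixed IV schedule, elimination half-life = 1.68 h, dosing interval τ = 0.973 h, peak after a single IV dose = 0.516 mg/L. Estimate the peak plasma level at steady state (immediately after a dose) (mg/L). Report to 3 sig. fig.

k = ln2 / t½ = 0.693147 / 1.68 = 0.4126 h⁻¹
e^(−kτ) = e^(−0.4126 × 0.973) = 0.6693
Accumulation ratio R = 1 / (1 − e^(−kτ)) = 1 / (1 − 0.6693) = 3.024
Steady-state peak = C₀ × R = 0.516 × 3.024 = 1.560 mg/L

1.56 mg/L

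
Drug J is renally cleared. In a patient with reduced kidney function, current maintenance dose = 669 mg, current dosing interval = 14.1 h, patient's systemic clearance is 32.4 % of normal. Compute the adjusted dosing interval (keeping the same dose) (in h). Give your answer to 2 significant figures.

To keep the same average steady-state level, dosing rate must scale with clearance.
CL ratio = 32.4 / 100 = 0.3240
New interval (same dose) = 14.1 / 0.3240 = 43.52 h

44 h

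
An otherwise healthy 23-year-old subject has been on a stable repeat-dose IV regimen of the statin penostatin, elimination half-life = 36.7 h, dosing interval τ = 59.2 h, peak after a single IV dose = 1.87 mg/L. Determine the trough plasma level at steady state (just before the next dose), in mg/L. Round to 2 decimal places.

0.91 mg/L

k = ln2 / t½ = 0.693147 / 36.7 = 0.01889 h⁻¹
e^(−kτ) = e^(−0.01889 × 59.2) = 0.3268
Accumulation ratio R = 1 / (1 − e^(−kτ)) = 1 / (1 − 0.3268) = 1.485
Steady-state trough = C₀ × R × e^(−kτ) = 1.87 × 1.485 × 0.3268 = 0.9075 mg/L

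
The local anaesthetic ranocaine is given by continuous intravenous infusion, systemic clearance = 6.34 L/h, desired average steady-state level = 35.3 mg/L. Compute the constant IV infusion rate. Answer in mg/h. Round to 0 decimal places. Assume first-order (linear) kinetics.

At steady state, infusion rate R₀ = Css × CL = 35.3 × 6.340 = 223.8 mg/h

224 mg/h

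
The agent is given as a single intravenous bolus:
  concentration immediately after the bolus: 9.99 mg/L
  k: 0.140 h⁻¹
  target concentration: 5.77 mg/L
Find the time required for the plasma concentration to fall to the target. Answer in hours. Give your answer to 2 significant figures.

t = ln(C₀ / C) / k = ln(9.990 / 5.77) / 0.1400
  = ln(1.731) / 0.1400 = 0.5487 / 0.1400 = 3.919 h

3.9 h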